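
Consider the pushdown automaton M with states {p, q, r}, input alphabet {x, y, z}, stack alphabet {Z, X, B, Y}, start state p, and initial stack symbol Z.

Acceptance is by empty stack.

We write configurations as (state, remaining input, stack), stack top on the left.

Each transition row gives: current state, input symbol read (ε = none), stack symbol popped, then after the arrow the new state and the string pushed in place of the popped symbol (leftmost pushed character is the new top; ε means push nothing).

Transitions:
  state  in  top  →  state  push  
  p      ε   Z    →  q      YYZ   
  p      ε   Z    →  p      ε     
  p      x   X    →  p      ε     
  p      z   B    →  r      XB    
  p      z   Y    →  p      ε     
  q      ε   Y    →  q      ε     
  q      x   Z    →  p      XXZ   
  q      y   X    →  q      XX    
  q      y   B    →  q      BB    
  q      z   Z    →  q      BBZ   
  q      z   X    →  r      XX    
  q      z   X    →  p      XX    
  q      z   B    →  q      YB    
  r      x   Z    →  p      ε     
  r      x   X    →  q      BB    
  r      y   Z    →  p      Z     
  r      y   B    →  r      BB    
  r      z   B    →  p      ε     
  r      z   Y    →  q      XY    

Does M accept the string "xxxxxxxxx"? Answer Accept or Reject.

One accepting computation: (p, xxxxxxxxx, Z) ⊢ (q, xxxxxxxxx, YYZ) ⊢ (q, xxxxxxxxx, YZ) ⊢ (q, xxxxxxxxx, Z) ⊢ (p, xxxxxxxx, XXZ) ⊢ (p, xxxxxxx, XZ) ⊢ (p, xxxxxx, Z) ⊢ (q, xxxxxx, YYZ) ⊢ (q, xxxxxx, YZ) ⊢ (q, xxxxxx, Z) ⊢ (p, xxxxx, XXZ) ⊢ (p, xxxx, XZ) ⊢ (p, xxx, Z) ⊢ (q, xxx, YYZ) ⊢ (q, xxx, YZ) ⊢ (q, xxx, Z) ⊢ (p, xx, XXZ) ⊢ (p, x, XZ) ⊢ (p, ε, Z) ⊢ (p, ε, ε)
All input consumed and the stack is empty.

Accept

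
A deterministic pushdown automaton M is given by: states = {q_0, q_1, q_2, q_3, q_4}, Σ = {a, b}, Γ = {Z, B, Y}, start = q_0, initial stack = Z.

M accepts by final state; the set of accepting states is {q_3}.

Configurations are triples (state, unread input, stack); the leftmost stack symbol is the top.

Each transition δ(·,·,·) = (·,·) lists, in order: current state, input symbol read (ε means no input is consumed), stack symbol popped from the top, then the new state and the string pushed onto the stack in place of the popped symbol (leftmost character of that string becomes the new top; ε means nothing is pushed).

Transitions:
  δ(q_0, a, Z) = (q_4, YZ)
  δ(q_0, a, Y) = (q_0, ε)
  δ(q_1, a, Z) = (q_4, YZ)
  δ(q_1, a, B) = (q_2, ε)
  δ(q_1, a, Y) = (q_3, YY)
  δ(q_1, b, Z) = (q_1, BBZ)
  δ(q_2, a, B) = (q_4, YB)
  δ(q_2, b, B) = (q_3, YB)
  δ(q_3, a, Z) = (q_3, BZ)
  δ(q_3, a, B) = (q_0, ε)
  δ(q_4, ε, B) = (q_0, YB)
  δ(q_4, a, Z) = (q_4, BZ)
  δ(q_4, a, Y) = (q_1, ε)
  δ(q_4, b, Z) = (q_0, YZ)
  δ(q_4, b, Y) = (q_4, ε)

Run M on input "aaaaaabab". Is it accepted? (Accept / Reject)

Accept

(q_0, aaaaaabab, Z)
  read a, top Z: go to q_4, push YZ → (q_4, aaaaabab, YZ)
  read a, top Y: go to q_1, push ε → (q_1, aaaabab, Z)
  read a, top Z: go to q_4, push YZ → (q_4, aaabab, YZ)
  read a, top Y: go to q_1, push ε → (q_1, aabab, Z)
  read a, top Z: go to q_4, push YZ → (q_4, abab, YZ)
  read a, top Y: go to q_1, push ε → (q_1, bab, Z)
  read b, top Z: go to q_1, push BBZ → (q_1, ab, BBZ)
  read a, top B: go to q_2, push ε → (q_2, b, BZ)
  read b, top B: go to q_3, push YB → (q_3, ε, YBZ)
All input consumed; state q_3 ∈ F.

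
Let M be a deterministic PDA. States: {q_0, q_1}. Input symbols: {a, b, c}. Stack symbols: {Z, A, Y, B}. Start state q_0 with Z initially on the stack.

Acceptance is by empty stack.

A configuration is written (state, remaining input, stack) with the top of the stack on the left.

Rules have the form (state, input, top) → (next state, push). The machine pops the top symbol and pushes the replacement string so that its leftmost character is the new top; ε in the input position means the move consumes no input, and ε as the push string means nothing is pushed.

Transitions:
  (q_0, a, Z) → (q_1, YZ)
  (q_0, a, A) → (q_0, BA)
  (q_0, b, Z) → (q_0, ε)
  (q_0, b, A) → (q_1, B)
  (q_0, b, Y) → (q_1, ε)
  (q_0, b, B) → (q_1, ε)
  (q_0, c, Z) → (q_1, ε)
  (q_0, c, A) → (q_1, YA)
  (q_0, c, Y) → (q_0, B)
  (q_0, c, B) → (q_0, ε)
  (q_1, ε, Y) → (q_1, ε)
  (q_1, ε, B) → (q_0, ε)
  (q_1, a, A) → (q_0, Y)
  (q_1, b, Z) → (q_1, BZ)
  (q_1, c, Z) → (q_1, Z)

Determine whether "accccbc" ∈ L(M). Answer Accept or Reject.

Accept

(q_0, accccbc, Z) ⊢ (q_1, ccccbc, YZ) ⊢ (q_1, ccccbc, Z) ⊢ (q_1, cccbc, Z) ⊢ (q_1, ccbc, Z) ⊢ (q_1, cbc, Z) ⊢ (q_1, bc, Z) ⊢ (q_1, c, BZ) ⊢ (q_0, c, Z) ⊢ (q_1, ε, ε)
All input consumed and the stack is empty.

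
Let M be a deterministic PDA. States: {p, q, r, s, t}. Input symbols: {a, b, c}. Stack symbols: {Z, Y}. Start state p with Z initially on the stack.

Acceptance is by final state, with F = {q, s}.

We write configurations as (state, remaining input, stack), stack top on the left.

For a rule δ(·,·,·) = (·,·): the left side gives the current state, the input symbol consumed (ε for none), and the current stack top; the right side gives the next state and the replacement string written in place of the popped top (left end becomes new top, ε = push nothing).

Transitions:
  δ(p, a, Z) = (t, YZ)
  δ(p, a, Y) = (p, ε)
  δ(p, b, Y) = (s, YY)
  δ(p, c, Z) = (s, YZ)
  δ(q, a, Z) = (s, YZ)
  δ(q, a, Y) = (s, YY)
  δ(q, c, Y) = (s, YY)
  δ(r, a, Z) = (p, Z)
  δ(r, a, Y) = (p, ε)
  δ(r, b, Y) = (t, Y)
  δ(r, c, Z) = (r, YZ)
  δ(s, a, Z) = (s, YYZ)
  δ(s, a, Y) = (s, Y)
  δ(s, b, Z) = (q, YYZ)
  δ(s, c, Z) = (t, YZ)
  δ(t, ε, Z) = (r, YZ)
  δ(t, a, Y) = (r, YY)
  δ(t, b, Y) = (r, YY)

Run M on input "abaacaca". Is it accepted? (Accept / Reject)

(p, abaacaca, Z)
  read a, top Z: go to t, push YZ → (t, baacaca, YZ)
  read b, top Y: go to r, push YY → (r, aacaca, YYZ)
  read a, top Y: go to p, push ε → (p, acaca, YZ)
  read a, top Y: go to p, push ε → (p, caca, Z)
  read c, top Z: go to s, push YZ → (s, aca, YZ)
  read a, top Y: go to s, push Y → (s, ca, YZ)
No transition applies at (s, ca, YZ); input not fully consumed.

Reject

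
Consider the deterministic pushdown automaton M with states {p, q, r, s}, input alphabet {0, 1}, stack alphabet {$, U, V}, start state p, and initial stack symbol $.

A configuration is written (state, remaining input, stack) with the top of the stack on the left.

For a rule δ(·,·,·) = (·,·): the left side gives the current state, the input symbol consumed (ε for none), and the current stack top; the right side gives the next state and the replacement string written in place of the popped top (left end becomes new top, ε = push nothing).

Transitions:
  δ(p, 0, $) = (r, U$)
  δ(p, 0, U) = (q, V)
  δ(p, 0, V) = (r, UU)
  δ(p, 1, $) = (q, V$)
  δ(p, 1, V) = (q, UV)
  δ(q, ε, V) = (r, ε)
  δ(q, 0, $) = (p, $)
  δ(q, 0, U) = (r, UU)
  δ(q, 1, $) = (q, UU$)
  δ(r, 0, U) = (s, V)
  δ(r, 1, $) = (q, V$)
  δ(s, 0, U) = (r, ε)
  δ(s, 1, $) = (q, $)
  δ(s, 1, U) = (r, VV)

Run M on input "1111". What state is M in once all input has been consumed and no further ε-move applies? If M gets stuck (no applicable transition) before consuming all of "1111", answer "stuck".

r

(p, 1111, $)
  read 1, top $: go to q, push V$ → (q, 111, V$)
  ε-move, top V: go to r, push ε → (r, 111, $)
  read 1, top $: go to q, push V$ → (q, 11, V$)
  ε-move, top V: go to r, push ε → (r, 11, $)
  read 1, top $: go to q, push V$ → (q, 1, V$)
  ε-move, top V: go to r, push ε → (r, 1, $)
  read 1, top $: go to q, push V$ → (q, ε, V$)
  ε-move, top V: go to r, push ε → (r, ε, $)
All input consumed; M is in state r.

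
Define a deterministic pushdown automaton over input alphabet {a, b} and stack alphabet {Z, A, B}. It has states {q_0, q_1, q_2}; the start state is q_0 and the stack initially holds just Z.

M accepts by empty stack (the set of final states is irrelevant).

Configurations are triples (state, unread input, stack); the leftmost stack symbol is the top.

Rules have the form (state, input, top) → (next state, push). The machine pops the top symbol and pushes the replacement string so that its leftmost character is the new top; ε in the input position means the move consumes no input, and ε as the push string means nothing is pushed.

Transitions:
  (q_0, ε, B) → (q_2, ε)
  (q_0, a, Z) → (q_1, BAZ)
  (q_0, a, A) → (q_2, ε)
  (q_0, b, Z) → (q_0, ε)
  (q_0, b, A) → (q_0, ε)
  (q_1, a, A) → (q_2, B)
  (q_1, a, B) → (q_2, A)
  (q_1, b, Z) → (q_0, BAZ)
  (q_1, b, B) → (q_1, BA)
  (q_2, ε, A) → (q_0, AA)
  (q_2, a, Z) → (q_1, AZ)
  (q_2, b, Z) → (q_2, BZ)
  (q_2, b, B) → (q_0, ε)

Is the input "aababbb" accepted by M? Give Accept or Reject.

Accept

(q_0, aababbb, Z) ⊢ (q_1, ababbb, BAZ) ⊢ (q_2, babbb, AAZ) ⊢ (q_0, babbb, AAAZ) ⊢ (q_0, abbb, AAZ) ⊢ (q_2, bbb, AZ) ⊢ (q_0, bbb, AAZ) ⊢ (q_0, bb, AZ) ⊢ (q_0, b, Z) ⊢ (q_0, ε, ε)
All input consumed and the stack is empty.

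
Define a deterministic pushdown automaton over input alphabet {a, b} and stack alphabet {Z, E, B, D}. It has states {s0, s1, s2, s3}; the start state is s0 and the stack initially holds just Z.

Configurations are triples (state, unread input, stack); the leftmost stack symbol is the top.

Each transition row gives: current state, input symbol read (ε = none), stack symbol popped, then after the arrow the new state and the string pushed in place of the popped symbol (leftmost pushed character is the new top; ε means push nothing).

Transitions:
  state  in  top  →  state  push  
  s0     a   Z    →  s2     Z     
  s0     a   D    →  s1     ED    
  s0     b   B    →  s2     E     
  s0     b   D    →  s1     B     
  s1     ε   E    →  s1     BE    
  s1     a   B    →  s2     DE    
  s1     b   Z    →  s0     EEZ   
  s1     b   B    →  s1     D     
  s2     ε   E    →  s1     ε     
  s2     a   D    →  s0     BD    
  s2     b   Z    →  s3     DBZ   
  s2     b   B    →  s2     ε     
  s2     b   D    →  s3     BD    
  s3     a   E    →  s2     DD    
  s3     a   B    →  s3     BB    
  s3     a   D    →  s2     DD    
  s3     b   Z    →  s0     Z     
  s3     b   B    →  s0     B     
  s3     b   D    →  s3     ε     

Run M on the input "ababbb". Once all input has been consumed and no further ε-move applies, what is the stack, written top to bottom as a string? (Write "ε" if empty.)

DDBZ

(s0, ababbb, Z)
  read a, top Z: go to s2, push Z → (s2, babbb, Z)
  read b, top Z: go to s3, push DBZ → (s3, abbb, DBZ)
  read a, top D: go to s2, push DD → (s2, bbb, DDBZ)
  read b, top D: go to s3, push BD → (s3, bb, BDDBZ)
  read b, top B: go to s0, push B → (s0, b, BDDBZ)
  read b, top B: go to s2, push E → (s2, ε, EDDBZ)
  ε-move, top E: go to s1, push ε → (s1, ε, DDBZ)
All input consumed in state s1 with stack DDBZ.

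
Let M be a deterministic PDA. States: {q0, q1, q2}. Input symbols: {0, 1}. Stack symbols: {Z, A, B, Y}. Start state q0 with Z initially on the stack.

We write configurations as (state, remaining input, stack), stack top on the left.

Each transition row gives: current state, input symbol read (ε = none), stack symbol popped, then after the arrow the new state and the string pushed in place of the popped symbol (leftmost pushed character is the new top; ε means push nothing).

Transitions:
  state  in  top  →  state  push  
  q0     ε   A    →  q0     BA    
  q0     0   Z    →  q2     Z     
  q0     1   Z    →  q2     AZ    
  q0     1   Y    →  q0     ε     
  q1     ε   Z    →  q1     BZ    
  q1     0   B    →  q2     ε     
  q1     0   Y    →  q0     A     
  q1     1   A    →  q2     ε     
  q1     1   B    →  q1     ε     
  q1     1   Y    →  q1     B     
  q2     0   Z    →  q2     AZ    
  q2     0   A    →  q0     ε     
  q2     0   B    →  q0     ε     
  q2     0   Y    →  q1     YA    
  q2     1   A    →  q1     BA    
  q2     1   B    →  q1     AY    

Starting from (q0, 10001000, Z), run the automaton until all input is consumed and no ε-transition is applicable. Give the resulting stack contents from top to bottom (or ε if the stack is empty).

Z

(q0, 10001000, Z)
  read 1, top Z: go to q2, push AZ → (q2, 0001000, AZ)
  read 0, top A: go to q0, push ε → (q0, 001000, Z)
  read 0, top Z: go to q2, push Z → (q2, 01000, Z)
  read 0, top Z: go to q2, push AZ → (q2, 1000, AZ)
  read 1, top A: go to q1, push BA → (q1, 000, BAZ)
  read 0, top B: go to q2, push ε → (q2, 00, AZ)
  read 0, top A: go to q0, push ε → (q0, 0, Z)
  read 0, top Z: go to q2, push Z → (q2, ε, Z)
All input consumed in state q2 with stack Z.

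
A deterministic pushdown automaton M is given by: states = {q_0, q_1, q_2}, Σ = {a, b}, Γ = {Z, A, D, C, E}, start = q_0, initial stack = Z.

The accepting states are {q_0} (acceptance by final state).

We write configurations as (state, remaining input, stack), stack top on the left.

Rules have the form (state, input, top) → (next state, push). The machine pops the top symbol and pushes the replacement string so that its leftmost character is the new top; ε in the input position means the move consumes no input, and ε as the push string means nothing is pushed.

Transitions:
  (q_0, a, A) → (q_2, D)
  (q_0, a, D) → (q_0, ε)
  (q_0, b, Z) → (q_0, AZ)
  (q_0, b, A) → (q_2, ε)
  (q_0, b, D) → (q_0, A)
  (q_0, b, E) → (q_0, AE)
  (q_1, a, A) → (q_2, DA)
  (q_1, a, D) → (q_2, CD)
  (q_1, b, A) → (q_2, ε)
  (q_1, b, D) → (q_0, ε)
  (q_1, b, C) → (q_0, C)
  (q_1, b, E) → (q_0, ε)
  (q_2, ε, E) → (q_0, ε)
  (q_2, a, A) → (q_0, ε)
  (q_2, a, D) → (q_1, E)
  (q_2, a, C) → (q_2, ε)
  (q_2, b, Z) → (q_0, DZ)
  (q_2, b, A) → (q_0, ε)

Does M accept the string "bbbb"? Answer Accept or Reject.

(q_0, bbbb, Z) ⊢ (q_0, bbb, AZ) ⊢ (q_2, bb, Z) ⊢ (q_0, b, DZ) ⊢ (q_0, ε, AZ)
All input consumed; state q_0 ∈ F.

Accept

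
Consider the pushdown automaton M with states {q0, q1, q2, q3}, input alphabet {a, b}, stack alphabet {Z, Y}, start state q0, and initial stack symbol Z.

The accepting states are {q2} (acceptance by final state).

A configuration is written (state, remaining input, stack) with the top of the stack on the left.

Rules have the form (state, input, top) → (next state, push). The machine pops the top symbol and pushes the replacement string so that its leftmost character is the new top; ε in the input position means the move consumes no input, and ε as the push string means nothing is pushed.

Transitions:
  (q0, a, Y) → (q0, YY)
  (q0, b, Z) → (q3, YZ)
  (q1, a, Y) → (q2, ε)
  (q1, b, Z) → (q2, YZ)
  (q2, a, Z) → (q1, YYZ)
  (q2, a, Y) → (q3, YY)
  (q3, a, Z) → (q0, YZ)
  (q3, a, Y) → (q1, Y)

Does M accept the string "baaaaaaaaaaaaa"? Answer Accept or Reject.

One accepting computation: (q0, baaaaaaaaaaaaa, Z) ⊢ (q3, aaaaaaaaaaaaa, YZ) ⊢ (q1, aaaaaaaaaaaa, YZ) ⊢ (q2, aaaaaaaaaaa, Z) ⊢ (q1, aaaaaaaaaa, YYZ) ⊢ (q2, aaaaaaaaa, YZ) ⊢ (q3, aaaaaaaa, YYZ) ⊢ (q1, aaaaaaa, YYZ) ⊢ (q2, aaaaaa, YZ) ⊢ (q3, aaaaa, YYZ) ⊢ (q1, aaaa, YYZ) ⊢ (q2, aaa, YZ) ⊢ (q3, aa, YYZ) ⊢ (q1, a, YYZ) ⊢ (q2, ε, YZ)
All input consumed and state q2 ∈ F.

Accept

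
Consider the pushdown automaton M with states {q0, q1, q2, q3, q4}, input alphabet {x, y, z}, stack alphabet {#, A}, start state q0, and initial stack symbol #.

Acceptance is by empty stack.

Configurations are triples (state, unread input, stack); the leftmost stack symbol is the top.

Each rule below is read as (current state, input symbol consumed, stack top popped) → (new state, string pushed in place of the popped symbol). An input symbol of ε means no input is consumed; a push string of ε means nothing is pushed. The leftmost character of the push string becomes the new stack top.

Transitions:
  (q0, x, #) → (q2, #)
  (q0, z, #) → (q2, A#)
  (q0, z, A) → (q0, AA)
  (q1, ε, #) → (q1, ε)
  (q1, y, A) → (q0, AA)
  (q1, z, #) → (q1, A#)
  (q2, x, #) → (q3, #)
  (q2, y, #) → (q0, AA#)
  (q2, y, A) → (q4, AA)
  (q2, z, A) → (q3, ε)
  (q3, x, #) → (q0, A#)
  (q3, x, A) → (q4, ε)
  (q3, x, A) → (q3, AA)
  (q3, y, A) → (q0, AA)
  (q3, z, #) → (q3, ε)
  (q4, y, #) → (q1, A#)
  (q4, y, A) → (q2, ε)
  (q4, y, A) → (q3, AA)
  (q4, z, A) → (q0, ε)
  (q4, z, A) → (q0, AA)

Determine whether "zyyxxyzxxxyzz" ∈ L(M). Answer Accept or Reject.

Accept

One accepting computation: (q0, zyyxxyzxxxyzz, #) ⊢ (q2, yyxxyzxxxyzz, A#) ⊢ (q4, yxxyzxxxyzz, AA#) ⊢ (q3, xxyzxxxyzz, AAA#) ⊢ (q3, xyzxxxyzz, AAAA#) ⊢ (q4, yzxxxyzz, AAA#) ⊢ (q2, zxxxyzz, AA#) ⊢ (q3, xxxyzz, A#) ⊢ (q3, xxyzz, AA#) ⊢ (q3, xyzz, AAA#) ⊢ (q4, yzz, AA#) ⊢ (q2, zz, A#) ⊢ (q3, z, #) ⊢ (q3, ε, ε)
All input consumed and the stack is empty.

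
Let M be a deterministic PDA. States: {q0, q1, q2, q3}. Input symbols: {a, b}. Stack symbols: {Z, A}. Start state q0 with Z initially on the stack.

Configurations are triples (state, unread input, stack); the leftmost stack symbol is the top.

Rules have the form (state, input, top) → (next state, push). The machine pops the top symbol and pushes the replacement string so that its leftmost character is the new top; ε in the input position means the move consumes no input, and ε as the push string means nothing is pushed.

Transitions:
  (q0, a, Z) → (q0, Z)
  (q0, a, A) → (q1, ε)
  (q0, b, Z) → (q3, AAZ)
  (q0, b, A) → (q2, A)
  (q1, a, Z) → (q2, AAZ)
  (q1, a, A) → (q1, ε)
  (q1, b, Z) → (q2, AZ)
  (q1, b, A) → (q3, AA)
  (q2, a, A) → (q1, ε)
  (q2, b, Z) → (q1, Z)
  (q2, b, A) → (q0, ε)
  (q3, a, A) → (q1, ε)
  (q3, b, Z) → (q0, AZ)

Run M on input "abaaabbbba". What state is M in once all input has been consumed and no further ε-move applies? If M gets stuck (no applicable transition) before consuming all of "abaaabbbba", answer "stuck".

q1

(q0, abaaabbbba, Z)
  read a, top Z: go to q0, push Z → (q0, baaabbbba, Z)
  read b, top Z: go to q3, push AAZ → (q3, aaabbbba, AAZ)
  read a, top A: go to q1, push ε → (q1, aabbbba, AZ)
  read a, top A: go to q1, push ε → (q1, abbbba, Z)
  read a, top Z: go to q2, push AAZ → (q2, bbbba, AAZ)
  read b, top A: go to q0, push ε → (q0, bbba, AZ)
  read b, top A: go to q2, push A → (q2, bba, AZ)
  read b, top A: go to q0, push ε → (q0, ba, Z)
  read b, top Z: go to q3, push AAZ → (q3, a, AAZ)
  read a, top A: go to q1, push ε → (q1, ε, AZ)
All input consumed; M is in state q1.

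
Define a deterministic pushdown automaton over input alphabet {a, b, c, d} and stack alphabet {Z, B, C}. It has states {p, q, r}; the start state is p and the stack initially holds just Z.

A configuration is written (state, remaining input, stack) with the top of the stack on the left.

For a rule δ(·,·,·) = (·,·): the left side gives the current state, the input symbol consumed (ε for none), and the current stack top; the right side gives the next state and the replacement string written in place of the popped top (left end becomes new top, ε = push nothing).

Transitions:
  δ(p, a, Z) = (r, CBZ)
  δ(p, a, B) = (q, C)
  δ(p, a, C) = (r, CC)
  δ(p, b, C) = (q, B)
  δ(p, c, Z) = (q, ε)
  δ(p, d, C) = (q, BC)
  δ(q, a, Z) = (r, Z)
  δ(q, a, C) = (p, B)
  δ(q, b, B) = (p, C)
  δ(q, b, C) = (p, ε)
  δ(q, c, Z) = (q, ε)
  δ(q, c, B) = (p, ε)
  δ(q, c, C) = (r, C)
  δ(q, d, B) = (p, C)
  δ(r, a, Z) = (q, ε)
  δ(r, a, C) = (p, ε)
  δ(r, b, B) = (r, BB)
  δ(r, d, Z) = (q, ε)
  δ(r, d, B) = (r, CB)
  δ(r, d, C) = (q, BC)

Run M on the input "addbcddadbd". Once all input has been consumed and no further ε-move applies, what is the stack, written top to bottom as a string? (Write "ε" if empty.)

(p, addbcddadbd, Z)
  read a, top Z: go to r, push CBZ → (r, ddbcddadbd, CBZ)
  read d, top C: go to q, push BC → (q, dbcddadbd, BCBZ)
  read d, top B: go to p, push C → (p, bcddadbd, CCBZ)
  read b, top C: go to q, push B → (q, cddadbd, BCBZ)
  read c, top B: go to p, push ε → (p, ddadbd, CBZ)
  read d, top C: go to q, push BC → (q, dadbd, BCBZ)
  read d, top B: go to p, push C → (p, adbd, CCBZ)
  read a, top C: go to r, push CC → (r, dbd, CCCBZ)
  read d, top C: go to q, push BC → (q, bd, BCCCBZ)
  read b, top B: go to p, push C → (p, d, CCCCBZ)
  read d, top C: go to q, push BC → (q, ε, BCCCCBZ)
All input consumed in state q with stack BCCCCBZ.

BCCCCBZ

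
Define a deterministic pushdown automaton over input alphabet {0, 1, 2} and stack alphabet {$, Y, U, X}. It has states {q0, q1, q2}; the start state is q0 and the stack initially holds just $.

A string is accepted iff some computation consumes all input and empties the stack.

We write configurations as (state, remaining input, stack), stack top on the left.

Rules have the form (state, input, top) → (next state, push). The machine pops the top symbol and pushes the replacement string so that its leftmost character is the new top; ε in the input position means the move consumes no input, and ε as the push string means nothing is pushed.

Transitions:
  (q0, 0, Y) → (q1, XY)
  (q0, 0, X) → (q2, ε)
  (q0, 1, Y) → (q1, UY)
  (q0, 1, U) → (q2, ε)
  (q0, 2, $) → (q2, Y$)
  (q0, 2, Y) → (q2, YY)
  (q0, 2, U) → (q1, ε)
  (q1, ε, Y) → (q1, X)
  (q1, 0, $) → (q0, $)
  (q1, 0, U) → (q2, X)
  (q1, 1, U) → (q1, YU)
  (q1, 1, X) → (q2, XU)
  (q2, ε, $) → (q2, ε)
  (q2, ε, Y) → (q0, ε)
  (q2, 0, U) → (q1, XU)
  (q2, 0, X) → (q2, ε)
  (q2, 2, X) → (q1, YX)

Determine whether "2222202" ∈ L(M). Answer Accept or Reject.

(q0, 2222202, $)
  read 2, top $: go to q2, push Y$ → (q2, 222202, Y$)
  ε-move, top Y: go to q0, push ε → (q0, 222202, $)
  read 2, top $: go to q2, push Y$ → (q2, 22202, Y$)
  ε-move, top Y: go to q0, push ε → (q0, 22202, $)
  read 2, top $: go to q2, push Y$ → (q2, 2202, Y$)
  ε-move, top Y: go to q0, push ε → (q0, 2202, $)
  read 2, top $: go to q2, push Y$ → (q2, 202, Y$)
  ε-move, top Y: go to q0, push ε → (q0, 202, $)
  read 2, top $: go to q2, push Y$ → (q2, 02, Y$)
  ε-move, top Y: go to q0, push ε → (q0, 02, $)
No transition applies at (q0, 02, $); input not fully consumed.

Reject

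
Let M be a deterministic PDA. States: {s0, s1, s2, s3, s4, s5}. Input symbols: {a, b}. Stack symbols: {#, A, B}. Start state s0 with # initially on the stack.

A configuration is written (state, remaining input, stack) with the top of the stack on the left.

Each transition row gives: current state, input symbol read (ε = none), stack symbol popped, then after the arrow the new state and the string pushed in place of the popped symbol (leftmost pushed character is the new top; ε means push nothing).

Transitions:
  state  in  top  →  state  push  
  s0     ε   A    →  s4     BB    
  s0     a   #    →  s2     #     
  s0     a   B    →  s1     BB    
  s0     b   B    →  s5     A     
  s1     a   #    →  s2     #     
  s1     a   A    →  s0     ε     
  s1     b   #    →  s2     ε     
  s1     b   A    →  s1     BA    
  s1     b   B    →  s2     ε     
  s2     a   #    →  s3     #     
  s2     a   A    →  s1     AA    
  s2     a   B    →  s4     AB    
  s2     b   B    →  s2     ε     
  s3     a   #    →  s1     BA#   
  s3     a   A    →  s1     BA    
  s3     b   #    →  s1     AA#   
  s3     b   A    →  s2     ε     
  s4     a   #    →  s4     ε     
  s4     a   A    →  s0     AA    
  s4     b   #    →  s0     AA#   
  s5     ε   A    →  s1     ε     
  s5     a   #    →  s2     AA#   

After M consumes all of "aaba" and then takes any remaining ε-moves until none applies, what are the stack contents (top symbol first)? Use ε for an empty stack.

(s0, aaba, #) ⊢ (s2, aba, #) ⊢ (s3, ba, #) ⊢ (s1, a, AA#) ⊢ (s0, ε, A#) ⊢ (s4, ε, BB#)
All input consumed in state s4 with stack BB#.

BB#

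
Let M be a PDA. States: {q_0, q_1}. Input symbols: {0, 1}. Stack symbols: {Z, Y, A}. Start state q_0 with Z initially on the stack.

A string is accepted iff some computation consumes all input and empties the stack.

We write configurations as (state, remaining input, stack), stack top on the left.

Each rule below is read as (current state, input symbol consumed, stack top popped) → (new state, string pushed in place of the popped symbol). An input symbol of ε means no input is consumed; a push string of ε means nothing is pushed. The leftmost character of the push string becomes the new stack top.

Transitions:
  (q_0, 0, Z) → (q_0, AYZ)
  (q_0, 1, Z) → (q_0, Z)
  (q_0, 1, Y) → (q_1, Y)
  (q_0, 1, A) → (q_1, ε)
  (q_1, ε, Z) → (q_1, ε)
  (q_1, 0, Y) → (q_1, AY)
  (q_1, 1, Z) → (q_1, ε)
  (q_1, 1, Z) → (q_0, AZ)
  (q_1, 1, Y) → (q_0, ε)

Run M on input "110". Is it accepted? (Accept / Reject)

No computation consumes all input and empties the stack.

Reject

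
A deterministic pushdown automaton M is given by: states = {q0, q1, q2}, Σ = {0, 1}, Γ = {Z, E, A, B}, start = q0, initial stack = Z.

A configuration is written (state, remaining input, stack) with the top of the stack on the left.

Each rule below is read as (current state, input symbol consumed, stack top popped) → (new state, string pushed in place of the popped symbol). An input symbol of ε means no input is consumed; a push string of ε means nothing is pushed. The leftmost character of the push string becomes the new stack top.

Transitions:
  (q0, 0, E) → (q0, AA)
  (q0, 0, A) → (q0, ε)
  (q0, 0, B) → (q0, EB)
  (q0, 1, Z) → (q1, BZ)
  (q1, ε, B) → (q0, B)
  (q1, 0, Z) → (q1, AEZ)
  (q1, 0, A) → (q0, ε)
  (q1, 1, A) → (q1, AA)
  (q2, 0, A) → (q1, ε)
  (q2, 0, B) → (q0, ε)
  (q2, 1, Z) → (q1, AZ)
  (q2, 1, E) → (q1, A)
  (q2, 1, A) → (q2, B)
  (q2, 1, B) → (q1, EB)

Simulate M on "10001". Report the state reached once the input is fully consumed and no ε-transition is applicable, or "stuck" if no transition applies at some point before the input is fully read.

stuck

(q0, 10001, Z)
  read 1, top Z: go to q1, push BZ → (q1, 0001, BZ)
  ε-move, top B: go to q0, push B → (q0, 0001, BZ)
  read 0, top B: go to q0, push EB → (q0, 001, EBZ)
  read 0, top E: go to q0, push AA → (q0, 01, AABZ)
  read 0, top A: go to q0, push ε → (q0, 1, ABZ)
No transition for (q0, 1, top A); M blocks with input 1 remaining.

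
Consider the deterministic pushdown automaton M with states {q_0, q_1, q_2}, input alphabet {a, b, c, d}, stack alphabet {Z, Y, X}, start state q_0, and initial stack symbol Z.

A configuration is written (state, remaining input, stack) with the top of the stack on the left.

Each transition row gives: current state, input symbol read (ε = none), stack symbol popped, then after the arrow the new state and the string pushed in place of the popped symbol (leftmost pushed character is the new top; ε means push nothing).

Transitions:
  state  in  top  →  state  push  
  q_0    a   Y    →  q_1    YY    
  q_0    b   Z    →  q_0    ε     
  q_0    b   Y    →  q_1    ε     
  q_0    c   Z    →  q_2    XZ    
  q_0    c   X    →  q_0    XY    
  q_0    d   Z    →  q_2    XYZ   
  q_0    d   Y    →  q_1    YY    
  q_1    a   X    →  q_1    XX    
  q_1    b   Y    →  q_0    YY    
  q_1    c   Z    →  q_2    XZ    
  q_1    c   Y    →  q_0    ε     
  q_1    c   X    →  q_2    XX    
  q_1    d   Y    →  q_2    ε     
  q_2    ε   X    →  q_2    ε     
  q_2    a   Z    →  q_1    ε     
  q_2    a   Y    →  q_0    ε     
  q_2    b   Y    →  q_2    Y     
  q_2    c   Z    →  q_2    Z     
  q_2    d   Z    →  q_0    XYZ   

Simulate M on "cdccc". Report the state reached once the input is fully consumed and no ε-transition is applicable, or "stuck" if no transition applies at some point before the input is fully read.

(q_0, cdccc, Z)
  read c, top Z: go to q_2, push XZ → (q_2, dccc, XZ)
  ε-move, top X: go to q_2, push ε → (q_2, dccc, Z)
  read d, top Z: go to q_0, push XYZ → (q_0, ccc, XYZ)
  read c, top X: go to q_0, push XY → (q_0, cc, XYYZ)
  read c, top X: go to q_0, push XY → (q_0, c, XYYYZ)
  read c, top X: go to q_0, push XY → (q_0, ε, XYYYYZ)
All input consumed; M is in state q_0.

q_0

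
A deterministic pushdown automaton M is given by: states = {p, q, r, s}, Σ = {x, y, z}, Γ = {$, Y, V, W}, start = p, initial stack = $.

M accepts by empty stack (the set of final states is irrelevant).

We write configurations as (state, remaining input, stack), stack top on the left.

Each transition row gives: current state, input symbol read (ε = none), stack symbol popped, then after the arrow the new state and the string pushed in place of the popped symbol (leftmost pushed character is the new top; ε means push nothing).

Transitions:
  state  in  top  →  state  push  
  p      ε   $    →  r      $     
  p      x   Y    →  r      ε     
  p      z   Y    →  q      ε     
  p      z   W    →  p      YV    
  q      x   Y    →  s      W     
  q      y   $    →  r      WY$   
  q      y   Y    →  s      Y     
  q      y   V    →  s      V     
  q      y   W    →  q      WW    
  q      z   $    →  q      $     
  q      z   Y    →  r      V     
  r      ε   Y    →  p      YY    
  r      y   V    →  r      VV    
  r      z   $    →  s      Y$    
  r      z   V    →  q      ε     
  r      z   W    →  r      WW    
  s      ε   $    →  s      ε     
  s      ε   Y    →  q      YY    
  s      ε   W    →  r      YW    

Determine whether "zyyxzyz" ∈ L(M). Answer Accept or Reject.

(p, zyyxzyz, $)
  ε-move, top $: go to r, push $ → (r, zyyxzyz, $)
  read z, top $: go to s, push Y$ → (s, yyxzyz, Y$)
  ε-move, top Y: go to q, push YY → (q, yyxzyz, YY$)
  read y, top Y: go to s, push Y → (s, yxzyz, YY$)
  ε-move, top Y: go to q, push YY → (q, yxzyz, YYY$)
  read y, top Y: go to s, push Y → (s, xzyz, YYY$)
  ε-move, top Y: go to q, push YY → (q, xzyz, YYYY$)
  read x, top Y: go to s, push W → (s, zyz, WYYY$)
  ε-move, top W: go to r, push YW → (r, zyz, YWYYY$)
  ε-move, top Y: go to p, push YY → (p, zyz, YYWYYY$)
  read z, top Y: go to q, push ε → (q, yz, YWYYY$)
  read y, top Y: go to s, push Y → (s, z, YWYYY$)
  ε-move, top Y: go to q, push YY → (q, z, YYWYYY$)
  read z, top Y: go to r, push V → (r, ε, VYWYYY$)
All input consumed; stack is VYWYYY$, not empty, and no further ε-move applies.

Reject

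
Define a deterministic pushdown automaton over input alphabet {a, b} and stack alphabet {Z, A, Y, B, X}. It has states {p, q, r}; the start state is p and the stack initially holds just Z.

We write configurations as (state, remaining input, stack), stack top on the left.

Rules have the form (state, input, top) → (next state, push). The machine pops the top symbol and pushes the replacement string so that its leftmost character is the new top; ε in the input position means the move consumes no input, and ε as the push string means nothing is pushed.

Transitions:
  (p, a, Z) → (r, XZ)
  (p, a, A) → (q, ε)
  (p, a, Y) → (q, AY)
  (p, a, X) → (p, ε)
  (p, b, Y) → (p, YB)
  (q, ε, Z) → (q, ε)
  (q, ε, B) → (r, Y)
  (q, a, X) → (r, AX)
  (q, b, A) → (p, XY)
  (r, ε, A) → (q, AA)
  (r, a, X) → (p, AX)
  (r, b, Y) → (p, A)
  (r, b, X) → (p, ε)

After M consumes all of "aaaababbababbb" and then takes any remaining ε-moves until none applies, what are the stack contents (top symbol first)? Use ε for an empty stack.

(p, aaaababbababbb, Z)
  read a, top Z: go to r, push XZ → (r, aaababbababbb, XZ)
  read a, top X: go to p, push AX → (p, aababbababbb, AXZ)
  read a, top A: go to q, push ε → (q, ababbababbb, XZ)
  read a, top X: go to r, push AX → (r, babbababbb, AXZ)
  ε-move, top A: go to q, push AA → (q, babbababbb, AAXZ)
  read b, top A: go to p, push XY → (p, abbababbb, XYAXZ)
  read a, top X: go to p, push ε → (p, bbababbb, YAXZ)
  read b, top Y: go to p, push YB → (p, bababbb, YBAXZ)
  read b, top Y: go to p, push YB → (p, ababbb, YBBAXZ)
  read a, top Y: go to q, push AY → (q, babbb, AYBBAXZ)
  read b, top A: go to p, push XY → (p, abbb, XYYBBAXZ)
  read a, top X: go to p, push ε → (p, bbb, YYBBAXZ)
  read b, top Y: go to p, push YB → (p, bb, YBYBBAXZ)
  read b, top Y: go to p, push YB → (p, b, YBBYBBAXZ)
  read b, top Y: go to p, push YB → (p, ε, YBBBYBBAXZ)
All input consumed in state p with stack YBBBYBBAXZ.

YBBBYBBAXZ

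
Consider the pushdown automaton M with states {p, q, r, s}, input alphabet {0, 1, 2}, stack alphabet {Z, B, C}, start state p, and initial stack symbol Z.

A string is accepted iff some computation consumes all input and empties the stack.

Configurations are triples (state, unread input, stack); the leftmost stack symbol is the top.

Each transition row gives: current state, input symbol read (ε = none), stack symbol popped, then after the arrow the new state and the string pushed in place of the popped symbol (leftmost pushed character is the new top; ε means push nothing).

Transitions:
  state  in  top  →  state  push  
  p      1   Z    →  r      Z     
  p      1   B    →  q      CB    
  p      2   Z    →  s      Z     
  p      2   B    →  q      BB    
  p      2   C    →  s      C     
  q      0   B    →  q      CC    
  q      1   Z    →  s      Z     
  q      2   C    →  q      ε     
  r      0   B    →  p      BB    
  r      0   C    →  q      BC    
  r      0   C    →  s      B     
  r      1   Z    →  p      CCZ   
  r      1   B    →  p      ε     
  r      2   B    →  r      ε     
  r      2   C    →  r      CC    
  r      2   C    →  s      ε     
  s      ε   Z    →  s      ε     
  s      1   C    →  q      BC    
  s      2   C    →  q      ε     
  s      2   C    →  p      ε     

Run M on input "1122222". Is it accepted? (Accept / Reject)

One accepting computation: (p, 1122222, Z) ⊢ (r, 122222, Z) ⊢ (p, 22222, CCZ) ⊢ (s, 2222, CCZ) ⊢ (p, 222, CZ) ⊢ (s, 22, CZ) ⊢ (p, 2, Z) ⊢ (s, ε, Z) ⊢ (s, ε, ε)
All input consumed and the stack is empty.

Accept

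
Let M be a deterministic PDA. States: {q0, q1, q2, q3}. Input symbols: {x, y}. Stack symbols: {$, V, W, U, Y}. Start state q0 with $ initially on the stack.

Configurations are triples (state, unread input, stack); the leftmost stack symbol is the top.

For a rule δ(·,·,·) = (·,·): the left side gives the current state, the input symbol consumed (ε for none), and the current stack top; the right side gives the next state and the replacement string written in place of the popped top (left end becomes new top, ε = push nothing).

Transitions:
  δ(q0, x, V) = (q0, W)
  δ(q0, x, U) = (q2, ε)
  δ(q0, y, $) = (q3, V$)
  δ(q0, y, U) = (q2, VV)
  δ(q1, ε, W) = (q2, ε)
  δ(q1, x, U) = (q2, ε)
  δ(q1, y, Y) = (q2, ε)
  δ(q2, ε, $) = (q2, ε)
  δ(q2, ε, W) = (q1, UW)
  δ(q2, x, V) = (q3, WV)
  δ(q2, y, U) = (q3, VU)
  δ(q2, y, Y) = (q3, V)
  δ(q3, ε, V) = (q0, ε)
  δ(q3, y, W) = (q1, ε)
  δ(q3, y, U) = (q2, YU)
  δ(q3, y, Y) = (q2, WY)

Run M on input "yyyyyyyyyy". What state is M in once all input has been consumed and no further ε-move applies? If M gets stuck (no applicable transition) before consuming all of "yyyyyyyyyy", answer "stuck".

(q0, yyyyyyyyyy, $)
  read y, top $: go to q3, push V$ → (q3, yyyyyyyyy, V$)
  ε-move, top V: go to q0, push ε → (q0, yyyyyyyyy, $)
  read y, top $: go to q3, push V$ → (q3, yyyyyyyy, V$)
  ε-move, top V: go to q0, push ε → (q0, yyyyyyyy, $)
  read y, top $: go to q3, push V$ → (q3, yyyyyyy, V$)
  ε-move, top V: go to q0, push ε → (q0, yyyyyyy, $)
  read y, top $: go to q3, push V$ → (q3, yyyyyy, V$)
  ε-move, top V: go to q0, push ε → (q0, yyyyyy, $)
  read y, top $: go to q3, push V$ → (q3, yyyyy, V$)
  ε-move, top V: go to q0, push ε → (q0, yyyyy, $)
  read y, top $: go to q3, push V$ → (q3, yyyy, V$)
  ε-move, top V: go to q0, push ε → (q0, yyyy, $)
  read y, top $: go to q3, push V$ → (q3, yyy, V$)
  ε-move, top V: go to q0, push ε → (q0, yyy, $)
  read y, top $: go to q3, push V$ → (q3, yy, V$)
  ε-move, top V: go to q0, push ε → (q0, yy, $)
  read y, top $: go to q3, push V$ → (q3, y, V$)
  ε-move, top V: go to q0, push ε → (q0, y, $)
  read y, top $: go to q3, push V$ → (q3, ε, V$)
  ε-move, top V: go to q0, push ε → (q0, ε, $)
All input consumed; M is in state q0.

q0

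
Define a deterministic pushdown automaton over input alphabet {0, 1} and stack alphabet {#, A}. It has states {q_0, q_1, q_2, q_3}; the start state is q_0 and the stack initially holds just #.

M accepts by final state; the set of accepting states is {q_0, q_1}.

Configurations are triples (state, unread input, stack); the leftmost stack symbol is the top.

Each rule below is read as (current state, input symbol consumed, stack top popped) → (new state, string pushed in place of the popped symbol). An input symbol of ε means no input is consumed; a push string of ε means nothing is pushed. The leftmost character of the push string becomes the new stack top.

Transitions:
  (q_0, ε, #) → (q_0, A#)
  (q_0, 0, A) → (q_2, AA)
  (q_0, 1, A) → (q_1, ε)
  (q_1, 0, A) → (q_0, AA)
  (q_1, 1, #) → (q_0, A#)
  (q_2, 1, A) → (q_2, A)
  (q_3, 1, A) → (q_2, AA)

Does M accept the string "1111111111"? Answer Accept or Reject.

Accept

(q_0, 1111111111, #)
  ε-move, top #: go to q_0, push A# → (q_0, 1111111111, A#)
  read 1, top A: go to q_1, push ε → (q_1, 111111111, #)
  read 1, top #: go to q_0, push A# → (q_0, 11111111, A#)
  read 1, top A: go to q_1, push ε → (q_1, 1111111, #)
  read 1, top #: go to q_0, push A# → (q_0, 111111, A#)
  read 1, top A: go to q_1, push ε → (q_1, 11111, #)
  read 1, top #: go to q_0, push A# → (q_0, 1111, A#)
  read 1, top A: go to q_1, push ε → (q_1, 111, #)
  read 1, top #: go to q_0, push A# → (q_0, 11, A#)
  read 1, top A: go to q_1, push ε → (q_1, 1, #)
  read 1, top #: go to q_0, push A# → (q_0, ε, A#)
All input consumed; state q_0 ∈ F.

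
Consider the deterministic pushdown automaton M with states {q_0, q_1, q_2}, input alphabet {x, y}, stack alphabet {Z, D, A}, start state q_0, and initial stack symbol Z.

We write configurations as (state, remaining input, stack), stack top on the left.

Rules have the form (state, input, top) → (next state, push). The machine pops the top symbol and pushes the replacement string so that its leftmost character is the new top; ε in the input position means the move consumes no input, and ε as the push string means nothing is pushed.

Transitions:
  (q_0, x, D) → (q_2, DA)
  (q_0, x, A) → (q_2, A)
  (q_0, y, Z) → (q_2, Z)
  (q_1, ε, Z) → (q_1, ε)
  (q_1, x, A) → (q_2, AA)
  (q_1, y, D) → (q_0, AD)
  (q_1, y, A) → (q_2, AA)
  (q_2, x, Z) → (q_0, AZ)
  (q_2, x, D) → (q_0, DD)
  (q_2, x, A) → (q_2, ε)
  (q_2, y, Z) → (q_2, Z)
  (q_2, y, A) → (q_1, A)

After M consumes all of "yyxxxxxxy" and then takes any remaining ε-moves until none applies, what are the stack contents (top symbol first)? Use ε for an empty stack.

Z

(q_0, yyxxxxxxy, Z)
  read y, top Z: go to q_2, push Z → (q_2, yxxxxxxy, Z)
  read y, top Z: go to q_2, push Z → (q_2, xxxxxxy, Z)
  read x, top Z: go to q_0, push AZ → (q_0, xxxxxy, AZ)
  read x, top A: go to q_2, push A → (q_2, xxxxy, AZ)
  read x, top A: go to q_2, push ε → (q_2, xxxy, Z)
  read x, top Z: go to q_0, push AZ → (q_0, xxy, AZ)
  read x, top A: go to q_2, push A → (q_2, xy, AZ)
  read x, top A: go to q_2, push ε → (q_2, y, Z)
  read y, top Z: go to q_2, push Z → (q_2, ε, Z)
All input consumed in state q_2 with stack Z.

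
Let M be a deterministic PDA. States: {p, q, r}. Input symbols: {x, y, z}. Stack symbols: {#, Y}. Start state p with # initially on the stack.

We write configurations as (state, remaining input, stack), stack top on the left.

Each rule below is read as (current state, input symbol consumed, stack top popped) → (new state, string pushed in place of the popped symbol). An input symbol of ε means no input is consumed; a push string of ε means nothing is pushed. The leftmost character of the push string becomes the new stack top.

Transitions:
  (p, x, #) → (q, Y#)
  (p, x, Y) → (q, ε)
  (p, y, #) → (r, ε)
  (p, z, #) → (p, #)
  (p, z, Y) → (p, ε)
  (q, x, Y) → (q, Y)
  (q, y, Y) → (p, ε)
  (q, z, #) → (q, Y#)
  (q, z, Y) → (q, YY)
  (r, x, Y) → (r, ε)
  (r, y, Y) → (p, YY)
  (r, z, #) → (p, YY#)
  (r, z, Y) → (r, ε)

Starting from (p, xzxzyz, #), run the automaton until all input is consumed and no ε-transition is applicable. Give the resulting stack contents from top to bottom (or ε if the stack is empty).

(p, xzxzyz, #)
  read x, top #: go to q, push Y# → (q, zxzyz, Y#)
  read z, top Y: go to q, push YY → (q, xzyz, YY#)
  read x, top Y: go to q, push Y → (q, zyz, YY#)
  read z, top Y: go to q, push YY → (q, yz, YYY#)
  read y, top Y: go to p, push ε → (p, z, YY#)
  read z, top Y: go to p, push ε → (p, ε, Y#)
All input consumed in state p with stack Y#.

Y#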